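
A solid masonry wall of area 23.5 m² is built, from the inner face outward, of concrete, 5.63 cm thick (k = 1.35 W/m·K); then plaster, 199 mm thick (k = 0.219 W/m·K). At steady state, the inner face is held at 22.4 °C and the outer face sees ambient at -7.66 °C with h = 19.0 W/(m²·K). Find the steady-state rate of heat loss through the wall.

Q = 704 W

Series thermal resistances, inner to outer:
  R_concrete = L/(kA) = 0.0563/(1.35·23.5) = 0.001775 K/W
  R_plaster = L/(kA) = 0.199/(0.219·23.5) = 0.03867 K/W
  R_conv,out = 1/(hA) = 1/(19.0·23.5) = 0.002240 K/W
ΣR = 0.001775 + 0.03867 + 0.002240 = 0.04269 K/W
Q = ΔT/ΣR = (22.4 °C − -7.66 °C)/0.04269 = 704 W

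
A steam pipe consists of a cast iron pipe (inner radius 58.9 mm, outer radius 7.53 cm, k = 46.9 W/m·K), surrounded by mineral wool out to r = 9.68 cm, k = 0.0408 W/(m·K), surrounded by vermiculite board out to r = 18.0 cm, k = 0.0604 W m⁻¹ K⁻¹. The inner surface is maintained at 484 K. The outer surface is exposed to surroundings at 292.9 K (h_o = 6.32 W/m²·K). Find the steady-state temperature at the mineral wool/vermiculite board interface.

T = 416 K

Resistance network (inner→outer):
  R'_cast iron = ln(0.0753/0.0589)/(2πk) = 0.2456/(2π·46.9) = 8.336×10^-4 m·K/W
  R'_mineral wool = ln(0.0968/0.0753)/(2πk) = 0.2512/(2π·0.0408) = 0.9798 m·K/W
  R'_vermiculite board = ln(0.180/0.0968)/(2πk) = 0.6203/(2π·0.0604) = 1.635 m·K/W
  R'_conv,out = 1/(2πr h) = 1/(2π·0.180·6.32) = 0.1399 m·K/W
ΣR = 8.336×10^-4 + 0.9798 + 1.635 + 0.1399 = 2.756 m·K/W
Q' = ΔT/ΣR = (484 K − 292.9 K)/2.756 = 69.34 W/m
From the inner boundary to the mineral wool/vermiculite board interface, ΣR_partial = 0.9806 m·K/W.
T_interface = T_in − Q'·ΣR_partial = 484 K − (69.34)(0.9806) = 416 K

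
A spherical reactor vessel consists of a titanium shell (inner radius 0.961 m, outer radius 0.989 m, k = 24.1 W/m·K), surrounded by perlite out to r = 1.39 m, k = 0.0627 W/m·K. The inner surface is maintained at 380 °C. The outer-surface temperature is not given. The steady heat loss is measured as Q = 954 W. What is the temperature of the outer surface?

T_out = 26.7 °C

Sum the resistances:
  R_titanium = (1/0.961 − 1/0.989)/(4πk) = 0.02946/(4π·24.1) = 9.728×10^-5 K/W
  R_perlite = (1/0.989 − 1/1.39)/(4πk) = 0.2917/(4π·0.0627) = 0.3702 K/W
ΣR = 0.3703 K/W
ΔT = Q·ΣR = 954 × 0.3703 = 353.3 K
Heat flows outward, so T_out = T_in − ΔT = 380 − 353.3 = 26.7 °C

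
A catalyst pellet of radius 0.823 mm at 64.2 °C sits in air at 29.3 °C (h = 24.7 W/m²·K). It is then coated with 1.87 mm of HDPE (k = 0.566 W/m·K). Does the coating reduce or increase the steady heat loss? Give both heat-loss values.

increases: 0.00734 → 0.0620 W

Critical radius for a sphere: r_cr = 2k/h = 0.0458 m = 4.58 cm.
Outer radius after coating: r₂ = 8.23×10^-4 + 0.00187 = 0.002693 m.
Since r₁ < r_cr and r₂ ≤ r_cr, the coating moves toward the maximum at r_cr — heat loss rises.
Bare: R = 1/(4πr₁²h) = 4757 K/W; Q = 34.9/4757 = 0.00734 W.
Coated: R = R_cond + R_conv = 562.9 K/W; Q = 34.9/562.9 = 0.0620 W.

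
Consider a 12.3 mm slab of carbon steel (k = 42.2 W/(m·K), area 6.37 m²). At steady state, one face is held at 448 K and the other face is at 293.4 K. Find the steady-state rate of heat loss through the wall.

Q = kA·ΔT/L = 42.2 × 6.37 × |448 K − 293.4 K| / 0.0123 = 3.38×10^6 W

Q = 3380 kW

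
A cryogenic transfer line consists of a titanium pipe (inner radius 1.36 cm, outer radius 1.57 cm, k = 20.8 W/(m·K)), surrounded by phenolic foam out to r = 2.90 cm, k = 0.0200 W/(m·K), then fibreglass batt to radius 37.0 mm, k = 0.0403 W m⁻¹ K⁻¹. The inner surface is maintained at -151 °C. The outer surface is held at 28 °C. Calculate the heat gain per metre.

Resistance network (inner→outer):
  R'_titanium = ln(0.0157/0.0136)/(2πk) = 0.1436/(2π·20.8) = 0.001099 m·K/W
  R'_phenolic foam = ln(0.0290/0.0157)/(2πk) = 0.6136/(2π·0.0200) = 4.883 m·K/W
  R'_fibreglass batt = ln(0.0370/0.0290)/(2πk) = 0.2436/(2π·0.0403) = 0.9621 m·K/W
ΣR = 0.001099 + 4.883 + 0.9621 = 5.846 m·K/W
Q' = ΔT/ΣR = (-151 °C − 28 °C)/5.846 = -30.6 W/m
(Negative Q' ⇒ heat flows inward; heat gain = 30.6 W/m.)

Q' = 30.6 W/m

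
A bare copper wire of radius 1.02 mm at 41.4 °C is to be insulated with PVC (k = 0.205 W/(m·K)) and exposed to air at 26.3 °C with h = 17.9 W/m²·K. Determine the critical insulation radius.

r_cr = 1.15 cm

For a cylinder, r_cr = k_ins/h = 0.205/17.9 = 0.0115 m = 1.15 cm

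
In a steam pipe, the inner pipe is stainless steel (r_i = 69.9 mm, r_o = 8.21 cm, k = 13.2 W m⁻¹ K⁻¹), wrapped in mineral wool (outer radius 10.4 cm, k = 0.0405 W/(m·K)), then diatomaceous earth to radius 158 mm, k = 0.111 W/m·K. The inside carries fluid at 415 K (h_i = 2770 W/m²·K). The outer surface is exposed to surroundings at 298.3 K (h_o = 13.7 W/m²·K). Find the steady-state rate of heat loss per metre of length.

Treat each layer as a resistance in series:
  R'_conv,in = 1/(2πr h) = 1/(2π·0.0699·2770) = 8.220×10^-4 m·K/W
  R'_stainless steel = ln(0.0821/0.0699)/(2πk) = 0.1609/(2π·13.2) = 0.001940 m·K/W
  R'_mineral wool = ln(0.104/0.0821)/(2πk) = 0.2365/(2π·0.0405) = 0.9292 m·K/W
  R'_diatomaceous earth = ln(0.158/0.104)/(2πk) = 0.4182/(2π·0.111) = 0.5996 m·K/W
  R'_conv,out = 1/(2πr h) = 1/(2π·0.158·13.7) = 0.07353 m·K/W
ΣR = 8.220×10^-4 + 0.001940 + 0.9292 + 0.5996 + 0.07353 = 1.605 m·K/W
Q' = ΔT/ΣR = (415 K − 298.3 K)/1.605 = 72.7 W/m

Q' = 72.7 W/m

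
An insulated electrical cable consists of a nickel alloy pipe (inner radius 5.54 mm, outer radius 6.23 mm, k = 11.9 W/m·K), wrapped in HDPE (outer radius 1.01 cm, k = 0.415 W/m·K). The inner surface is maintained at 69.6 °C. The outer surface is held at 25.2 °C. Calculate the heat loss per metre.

Series thermal resistances, inner to outer:
  R'_nickel alloy = ln(0.00623/0.00554)/(2πk) = 0.1174/(2π·11.9) = 0.001570 m·K/W
  R'_HDPE = ln(0.0101/0.00623)/(2πk) = 0.4832/(2π·0.415) = 0.1853 m·K/W
ΣR = 0.001570 + 0.1853 = 0.1869 m·K/W
Q' = ΔT/ΣR = (69.6 °C − 25.2 °C)/0.1869 = 238 W/m

Q' = 238 W/m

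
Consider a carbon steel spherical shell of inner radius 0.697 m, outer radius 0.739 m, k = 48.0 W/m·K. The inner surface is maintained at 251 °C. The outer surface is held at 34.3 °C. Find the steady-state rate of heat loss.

Q = 4πk·ΔT/(1/r₁ − 1/r₂) = 4π × 48.0 × 216.7 / (1/0.697 − 1/0.739) = 1.60×10^6 W

Q = 1600 kW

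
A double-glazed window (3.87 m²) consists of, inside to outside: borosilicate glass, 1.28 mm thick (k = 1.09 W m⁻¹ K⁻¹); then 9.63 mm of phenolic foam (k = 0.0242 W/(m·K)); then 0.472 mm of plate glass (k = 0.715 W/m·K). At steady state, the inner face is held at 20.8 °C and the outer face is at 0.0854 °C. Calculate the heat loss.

Series thermal resistances, inner to outer:
  R_borosilicate glass = L/(kA) = 0.00128/(1.09·3.87) = 3.034×10^-4 K/W
  R_phenolic foam = L/(kA) = 0.00963/(0.0242·3.87) = 0.1028 K/W
  R_plate glass = L/(kA) = 4.72×10^-4/(0.715·3.87) = 1.706×10^-4 K/W
ΣR = 3.034×10^-4 + 0.1028 + 1.706×10^-4 = 0.1033 K/W
Q = ΔT/ΣR = (20.8 °C − 0.0854 °C)/0.1033 = 201 W

Q = 201 W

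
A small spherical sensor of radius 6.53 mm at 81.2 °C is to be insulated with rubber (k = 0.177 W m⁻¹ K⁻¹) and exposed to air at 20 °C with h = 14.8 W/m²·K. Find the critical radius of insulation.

For a sphere, r_cr = 2k_ins/h = 2·0.177/14.8 = 0.0239 m = 2.39 cm

r_cr = 2.39 cm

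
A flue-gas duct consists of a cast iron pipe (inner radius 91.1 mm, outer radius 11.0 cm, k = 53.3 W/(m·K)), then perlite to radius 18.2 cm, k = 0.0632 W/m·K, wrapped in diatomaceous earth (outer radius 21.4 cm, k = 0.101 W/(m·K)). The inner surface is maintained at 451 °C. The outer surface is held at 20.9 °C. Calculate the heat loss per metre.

Treat each layer as a resistance in series:
  R'_cast iron = ln(0.110/0.0911)/(2πk) = 0.1885/(2π·53.3) = 5.629×10^-4 m·K/W
  R'_perlite = ln(0.182/0.110)/(2πk) = 0.5035/(2π·0.0632) = 1.268 m·K/W
  R'_diatomaceous earth = ln(0.214/0.182)/(2πk) = 0.1620/(2π·0.101) = 0.2552 m·K/W
ΣR = 5.629×10^-4 + 1.268 + 0.2552 = 1.524 m·K/W
Q' = ΔT/ΣR = (451 °C − 20.9 °C)/1.524 = 282 W/m

Q' = 282 W/m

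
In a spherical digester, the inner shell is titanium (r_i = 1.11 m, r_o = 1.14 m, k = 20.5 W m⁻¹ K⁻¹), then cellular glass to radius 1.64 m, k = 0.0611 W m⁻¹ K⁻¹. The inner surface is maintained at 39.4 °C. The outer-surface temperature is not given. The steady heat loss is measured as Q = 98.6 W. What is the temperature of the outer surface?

Series resistances:
  R_titanium = (1/1.11 − 1/1.14)/(4πk) = 0.02371/(4π·20.5) = 9.203×10^-5 K/W
  R_cellular glass = (1/1.14 − 1/1.64)/(4πk) = 0.2674/(4π·0.0611) = 0.3483 K/W
ΣR = 0.3484 K/W
ΔT = Q·ΣR = 98.6 × 0.3484 = 34.35 K
Heat flows outward, so T_out = T_in − ΔT = 39.4 − 34.35 = 5.05 °C

T_out = 5.05 °C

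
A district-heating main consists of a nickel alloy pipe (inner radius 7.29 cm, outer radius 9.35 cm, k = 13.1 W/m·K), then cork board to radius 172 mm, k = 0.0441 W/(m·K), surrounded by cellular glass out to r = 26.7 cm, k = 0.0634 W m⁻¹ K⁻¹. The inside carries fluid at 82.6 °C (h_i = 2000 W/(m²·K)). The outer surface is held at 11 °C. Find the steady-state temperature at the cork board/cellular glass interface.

Treat each layer as a resistance in series:
  R'_conv,in = 1/(2πr h) = 1/(2π·0.0729·2000) = 0.001092 m·K/W
  R'_nickel alloy = ln(0.0935/0.0729)/(2πk) = 0.2489/(2π·13.1) = 0.003024 m·K/W
  R'_cork board = ln(0.172/0.0935)/(2πk) = 0.6095/(2π·0.0441) = 2.200 m·K/W
  R'_cellular glass = ln(0.267/0.172)/(2πk) = 0.4398/(2π·0.0634) = 1.104 m·K/W
ΣR = 0.001092 + 0.003024 + 2.200 + 1.104 = 3.308 m·K/W
Q' = ΔT/ΣR = (82.6 °C − 11 °C)/3.308 = 21.64 W/m
From the inner boundary to the cork board/cellular glass interface, ΣR_partial = 2.204 m·K/W.
T_interface = T_in − Q'·ΣR_partial = 82.6 °C − (21.64)(2.204) = 34.9 °C

T = 34.9 °C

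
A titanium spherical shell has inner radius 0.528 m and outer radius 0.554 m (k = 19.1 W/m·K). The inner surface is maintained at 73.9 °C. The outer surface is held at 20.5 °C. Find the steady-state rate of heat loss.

Q = 1.44×10^5 W

Q = 4πk·ΔT/(1/r₁ − 1/r₂) = 4π × 19.1 × 53.4 / (1/0.528 − 1/0.554) = 1.44×10^5 W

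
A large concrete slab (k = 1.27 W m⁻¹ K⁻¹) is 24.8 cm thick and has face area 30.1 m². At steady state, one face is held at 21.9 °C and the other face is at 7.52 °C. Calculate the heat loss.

Q = kA·ΔT/L = 1.27 × 30.1 × |21.9 °C − 7.52 °C| / 0.248 = 2220 W

Q = 2.22 kW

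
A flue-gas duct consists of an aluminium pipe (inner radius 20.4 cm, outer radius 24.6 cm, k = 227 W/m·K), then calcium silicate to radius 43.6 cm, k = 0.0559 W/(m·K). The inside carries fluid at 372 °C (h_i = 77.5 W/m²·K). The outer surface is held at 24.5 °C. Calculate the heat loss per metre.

Q' = 212 W/m

Series thermal resistances, inner to outer:
  R'_conv,in = 1/(2πr h) = 1/(2π·0.204·77.5) = 0.01007 m·K/W
  R'_aluminium = ln(0.246/0.204)/(2πk) = 0.1872/(2π·227) = 1.313×10^-4 m·K/W
  R'_calcium silicate = ln(0.436/0.246)/(2πk) = 0.5723/(2π·0.0559) = 1.629 m·K/W
ΣR = 0.01007 + 1.313×10^-4 + 1.629 = 1.639 m·K/W
Q' = ΔT/ΣR = (372 °C − 24.5 °C)/1.639 = 212 W/m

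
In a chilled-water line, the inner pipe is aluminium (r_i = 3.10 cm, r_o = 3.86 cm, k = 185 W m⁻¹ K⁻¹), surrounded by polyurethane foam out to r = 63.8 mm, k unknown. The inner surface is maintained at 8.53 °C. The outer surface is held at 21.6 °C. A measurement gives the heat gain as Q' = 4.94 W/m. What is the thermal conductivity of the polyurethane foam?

ΣR = ΔT/Q' = |8.53 − 21.6|/4.94 = 2.646 m·K/W
Known resistances:
  R'_aluminium = ln(0.0386/0.0310)/(2πk) = 0.2193/(2π·185) = 1.886×10^-4 m·K/W
R_polyurethane foam = ΣR − ΣR_known = 2.646 − 1.886×10^-4 = 2.646 m·K/W
ln(r₂/r₁)/(2πk) = 2.646 ⇒ k = 0.5025/(2π·2.646) = 0.0302 W/m·K

k = 0.0302 W/m·K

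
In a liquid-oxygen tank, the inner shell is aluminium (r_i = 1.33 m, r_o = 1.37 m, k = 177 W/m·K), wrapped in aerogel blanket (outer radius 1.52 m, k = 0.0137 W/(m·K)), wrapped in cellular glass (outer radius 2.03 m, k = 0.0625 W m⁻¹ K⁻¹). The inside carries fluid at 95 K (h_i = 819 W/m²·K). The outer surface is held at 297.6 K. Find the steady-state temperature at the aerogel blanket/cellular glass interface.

T = 229.8 K

Series thermal resistances, inner to outer:
  R_conv,in = 1/(4πr²h) = 1/(4π·1.33²·819) = 5.493×10^-5 K/W
  R_aluminium = (1/1.33 − 1/1.37)/(4πk) = 0.02195/(4π·177) = 9.870×10^-6 K/W
  R_aerogel blanket = (1/1.37 − 1/1.52)/(4πk) = 0.07203/(4π·0.0137) = 0.4184 K/W
  R_cellular glass = (1/1.52 − 1/2.03)/(4πk) = 0.1653/(4π·0.0625) = 0.2104 K/W
ΣR = 5.493×10^-5 + 9.870×10^-6 + 0.4184 + 0.2104 = 0.6289 K/W
Q = ΔT/ΣR = (95 K − 297.6 K)/0.6289 = -322.1 W
From the inner boundary to the aerogel blanket/cellular glass interface, ΣR_partial = 0.4185 K/W.
T_interface = T_in − Q·ΣR_partial = 95 K − (-322.1)(0.4185) = 229.8 K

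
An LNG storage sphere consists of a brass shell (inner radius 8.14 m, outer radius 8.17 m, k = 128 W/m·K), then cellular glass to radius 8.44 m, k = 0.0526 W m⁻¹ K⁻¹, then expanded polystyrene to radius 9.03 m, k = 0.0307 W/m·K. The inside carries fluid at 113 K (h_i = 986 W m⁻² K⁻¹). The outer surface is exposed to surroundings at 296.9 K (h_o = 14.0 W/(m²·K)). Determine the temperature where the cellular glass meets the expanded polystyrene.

T = 155 K

Resistance network (inner→outer):
  R_conv,in = 1/(4πr²h) = 1/(4π·8.14²·986) = 1.218×10^-6 K/W
  R_brass = (1/8.14 − 1/8.17)/(4πk) = 4.511×10^-4/(4π·128) = 2.804×10^-7 K/W
  R_cellular glass = (1/8.17 − 1/8.44)/(4πk) = 0.003916/(4π·0.0526) = 0.005924 K/W
  R_expanded polystyrene = (1/8.44 − 1/9.03)/(4πk) = 0.007741/(4π·0.0307) = 0.02007 K/W
  R_conv,out = 1/(4πr²h) = 1/(4π·9.03²·14.0) = 6.971×10^-5 K/W
ΣR = 1.218×10^-6 + 2.804×10^-7 + 0.005924 + 0.02007 + 6.971×10^-5 = 0.02607 K/W
Q = ΔT/ΣR = (113 K − 296.9 K)/0.02607 = -7054 W
From the inner boundary to the cellular glass/expanded polystyrene interface, ΣR_partial = 0.005925 K/W.
T_interface = T_in − Q·ΣR_partial = 113 K − (-7054)(0.005925) = 155 K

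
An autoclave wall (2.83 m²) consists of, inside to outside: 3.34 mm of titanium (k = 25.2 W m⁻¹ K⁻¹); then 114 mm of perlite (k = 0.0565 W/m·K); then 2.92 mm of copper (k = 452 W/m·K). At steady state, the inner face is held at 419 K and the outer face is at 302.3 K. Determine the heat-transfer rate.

Series thermal resistances, inner to outer:
  R_titanium = L/(kA) = 0.00334/(25.2·2.83) = 4.683×10^-5 K/W
  R_perlite = L/(kA) = 0.114/(0.0565·2.83) = 0.7130 K/W
  R_copper = L/(kA) = 0.00292/(452·2.83) = 2.283×10^-6 K/W
ΣR = 4.683×10^-5 + 0.7130 + 2.283×10^-6 = 0.7130 K/W
Q = ΔT/ΣR = (419 K − 302.3 K)/0.7130 = 164 W

Q = 164 W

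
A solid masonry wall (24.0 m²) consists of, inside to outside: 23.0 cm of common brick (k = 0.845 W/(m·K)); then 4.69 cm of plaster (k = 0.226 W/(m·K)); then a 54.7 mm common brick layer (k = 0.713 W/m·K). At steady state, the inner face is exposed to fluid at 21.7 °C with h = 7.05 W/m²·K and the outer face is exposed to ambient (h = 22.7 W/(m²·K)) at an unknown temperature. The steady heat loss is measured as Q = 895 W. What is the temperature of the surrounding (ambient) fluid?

T_out = -5.98 °C

Series resistances:
  R_conv,in = 1/(hA) = 1/(7.05·24.0) = 0.005910 K/W
  R_common brick = L/(kA) = 0.230/(0.845·24.0) = 0.01134 K/W
  R_plaster = L/(kA) = 0.0469/(0.226·24.0) = 0.008647 K/W
  R_common brick = L/(kA) = 0.0547/(0.713·24.0) = 0.003197 K/W
  R_conv,out = 1/(hA) = 1/(22.7·24.0) = 0.001836 K/W
ΣR = 0.03093 K/W
ΔT = Q·ΣR = 895 × 0.03093 = 27.68 K
Heat flows outward, so T_out = T_in − ΔT = 21.7 − 27.68 = -5.98 °C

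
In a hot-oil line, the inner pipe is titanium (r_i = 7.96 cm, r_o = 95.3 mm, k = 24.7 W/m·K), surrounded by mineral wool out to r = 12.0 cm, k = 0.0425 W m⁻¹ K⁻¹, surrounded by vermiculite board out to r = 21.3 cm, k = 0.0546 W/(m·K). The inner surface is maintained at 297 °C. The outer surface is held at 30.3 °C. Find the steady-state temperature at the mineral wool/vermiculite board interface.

Series thermal resistances, inner to outer:
  R'_titanium = ln(0.0953/0.0796)/(2πk) = 0.1800/(2π·24.7) = 0.001160 m·K/W
  R'_mineral wool = ln(0.120/0.0953)/(2πk) = 0.2305/(2π·0.0425) = 0.8630 m·K/W
  R'_vermiculite board = ln(0.213/0.120)/(2πk) = 0.5738/(2π·0.0546) = 1.673 m·K/W
ΣR = 0.001160 + 0.8630 + 1.673 = 2.537 m·K/W
Q' = ΔT/ΣR = (297 °C − 30.3 °C)/2.537 = 105.1 W/m
From the inner boundary to the mineral wool/vermiculite board interface, ΣR_partial = 0.8642 m·K/W.
T_interface = T_in − Q'·ΣR_partial = 297 °C − (105.1)(0.8642) = 206 °C

T = 206 °C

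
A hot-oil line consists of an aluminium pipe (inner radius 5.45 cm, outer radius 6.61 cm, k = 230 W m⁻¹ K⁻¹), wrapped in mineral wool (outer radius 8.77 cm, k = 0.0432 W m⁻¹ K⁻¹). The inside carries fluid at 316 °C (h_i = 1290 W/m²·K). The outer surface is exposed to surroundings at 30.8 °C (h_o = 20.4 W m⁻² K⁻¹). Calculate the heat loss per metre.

Resistance network (inner→outer):
  R'_conv,in = 1/(2πr h) = 1/(2π·0.0545·1290) = 0.002264 m·K/W
  R'_aluminium = ln(0.0661/0.0545)/(2πk) = 0.1930/(2π·230) = 1.335×10^-4 m·K/W
  R'_mineral wool = ln(0.0877/0.0661)/(2πk) = 0.2828/(2π·0.0432) = 1.042 m·K/W
  R'_conv,out = 1/(2πr h) = 1/(2π·0.0877·20.4) = 0.08896 m·K/W
ΣR = 0.002264 + 1.335×10^-4 + 1.042 + 0.08896 = 1.133 m·K/W
Q' = ΔT/ΣR = (316 °C − 30.8 °C)/1.133 = 252 W/m

Q' = 252 W/m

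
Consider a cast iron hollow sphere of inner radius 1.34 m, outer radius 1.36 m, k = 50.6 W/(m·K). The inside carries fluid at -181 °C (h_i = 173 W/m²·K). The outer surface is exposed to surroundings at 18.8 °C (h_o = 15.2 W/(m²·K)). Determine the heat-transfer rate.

Resistance network (inner→outer):
  R_conv,in = 1/(4πr²h) = 1/(4π·1.34²·173) = 2.562×10^-4 K/W
  R_cast iron = (1/1.34 − 1/1.36)/(4πk) = 0.01097/(4π·50.6) = 1.726×10^-5 K/W
  R_conv,out = 1/(4πr²h) = 1/(4π·1.36²·15.2) = 0.002831 K/W
ΣR = 2.562×10^-4 + 1.726×10^-5 + 0.002831 = 0.003104 K/W
Q = ΔT/ΣR = (-181 °C − 18.8 °C)/0.003104 = -64400 W
(Negative Q ⇒ heat flows inward; heat gain = 64400 W.)

Q = 64400 W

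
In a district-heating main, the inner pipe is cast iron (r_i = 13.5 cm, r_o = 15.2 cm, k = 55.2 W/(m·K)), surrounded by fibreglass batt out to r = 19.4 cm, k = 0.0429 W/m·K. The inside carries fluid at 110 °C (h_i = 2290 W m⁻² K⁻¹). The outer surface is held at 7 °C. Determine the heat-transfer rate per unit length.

Q' = 114 W/m

Series thermal resistances, inner to outer:
  R'_conv,in = 1/(2πr h) = 1/(2π·0.135·2290) = 5.148×10^-4 m·K/W
  R'_cast iron = ln(0.152/0.135)/(2πk) = 0.1186/(2π·55.2) = 3.420×10^-4 m·K/W
  R'_fibreglass batt = ln(0.194/0.152)/(2πk) = 0.2440/(2π·0.0429) = 0.9051 m·K/W
ΣR = 5.148×10^-4 + 3.420×10^-4 + 0.9051 = 0.9060 m·K/W
Q' = ΔT/ΣR = (110 °C − 7 °C)/0.9060 = 114 W/m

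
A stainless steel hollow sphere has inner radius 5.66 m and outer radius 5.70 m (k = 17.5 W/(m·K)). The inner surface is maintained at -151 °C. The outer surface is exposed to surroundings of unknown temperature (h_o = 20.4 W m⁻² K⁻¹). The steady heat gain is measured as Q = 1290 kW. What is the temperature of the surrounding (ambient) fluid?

Sum the resistances:
  R_stainless steel = (1/5.66 − 1/5.70)/(4πk) = 0.001240/(4π·17.5) = 5.638×10^-6 K/W
  R_conv,out = 1/(4πr²h) = 1/(4π·5.70²·20.4) = 1.201×10^-4 K/W
ΣR = 1.257×10^-4 K/W
ΔT = Q·ΣR = 1.29×10^6 × 1.257×10^-4 = 162.2 K
Heat flows inward, so T_out = T_in + ΔT = -151 + 162.2 = 11.2 °C

T_out = 11.2 °C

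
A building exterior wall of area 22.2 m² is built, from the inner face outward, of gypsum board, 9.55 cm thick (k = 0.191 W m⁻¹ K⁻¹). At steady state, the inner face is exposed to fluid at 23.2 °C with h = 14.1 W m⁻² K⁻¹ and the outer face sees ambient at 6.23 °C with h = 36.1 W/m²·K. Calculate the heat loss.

Q = 629 W

Series thermal resistances, inner to outer:
  R_conv,in = 1/(hA) = 1/(14.1·22.2) = 0.003195 K/W
  R_gypsum board = L/(kA) = 0.0955/(0.191·22.2) = 0.02252 K/W
  R_conv,out = 1/(hA) = 1/(36.1·22.2) = 0.001248 K/W
ΣR = 0.003195 + 0.02252 + 0.001248 = 0.02696 K/W
Q = ΔT/ΣR = (23.2 °C − 6.23 °C)/0.02696 = 629 W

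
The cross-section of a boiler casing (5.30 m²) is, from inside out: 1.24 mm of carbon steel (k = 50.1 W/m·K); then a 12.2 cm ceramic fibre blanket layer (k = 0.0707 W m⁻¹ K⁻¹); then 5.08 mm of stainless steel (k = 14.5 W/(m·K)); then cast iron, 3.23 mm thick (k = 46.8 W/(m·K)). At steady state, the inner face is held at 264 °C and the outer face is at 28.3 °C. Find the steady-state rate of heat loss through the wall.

Q = 724 W

Series thermal resistances, inner to outer:
  R_carbon steel = L/(kA) = 0.00124/(50.1·5.30) = 4.670×10^-6 K/W
  R_ceramic fibre blanket = L/(kA) = 0.122/(0.0707·5.30) = 0.3256 K/W
  R_stainless steel = L/(kA) = 0.00508/(14.5·5.30) = 6.610×10^-5 K/W
  R_cast iron = L/(kA) = 0.00323/(46.8·5.30) = 1.302×10^-5 K/W
ΣR = 4.670×10^-6 + 0.3256 + 6.610×10^-5 + 1.302×10^-5 = 0.3257 K/W
Q = ΔT/ΣR = (264 °C − 28.3 °C)/0.3257 = 724 W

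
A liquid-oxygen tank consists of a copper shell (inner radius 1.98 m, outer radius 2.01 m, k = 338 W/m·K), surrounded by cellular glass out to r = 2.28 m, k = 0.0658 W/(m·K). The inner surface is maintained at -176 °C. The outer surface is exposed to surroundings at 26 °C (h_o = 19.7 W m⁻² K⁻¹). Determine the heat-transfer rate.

Treat each layer as a resistance in series:
  R_copper = (1/1.98 − 1/2.01)/(4πk) = 0.007538/(4π·338) = 1.775×10^-6 K/W
  R_cellular glass = (1/2.01 − 1/2.28)/(4πk) = 0.05892/(4π·0.0658) = 0.07125 K/W
  R_conv,out = 1/(4πr²h) = 1/(4π·2.28²·19.7) = 7.771×10^-4 K/W
ΣR = 1.775×10^-6 + 0.07125 + 7.771×10^-4 = 0.07203 K/W
Q = ΔT/ΣR = (-176 °C − 26 °C)/0.07203 = -2800 W
(Negative Q ⇒ heat flows inward; heat gain = 2800 W.)

Q = 2.80 kW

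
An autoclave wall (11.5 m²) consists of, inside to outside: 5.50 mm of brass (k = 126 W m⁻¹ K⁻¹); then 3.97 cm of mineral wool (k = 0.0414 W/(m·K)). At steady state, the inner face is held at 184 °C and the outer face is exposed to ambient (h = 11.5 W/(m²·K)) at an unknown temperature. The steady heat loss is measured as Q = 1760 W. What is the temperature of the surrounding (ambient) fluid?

Sum the resistances:
  R_brass = L/(kA) = 0.00550/(126·11.5) = 3.796×10^-6 K/W
  R_mineral wool = L/(kA) = 0.0397/(0.0414·11.5) = 0.08339 K/W
  R_conv,out = 1/(hA) = 1/(11.5·11.5) = 0.007561 K/W
ΣR = 0.09095 K/W
ΔT = Q·ΣR = 1760 × 0.09095 = 160.1 K
Heat flows outward, so T_out = T_in − ΔT = 184 − 160.1 = 23.9 °C

T_out = 23.9 °C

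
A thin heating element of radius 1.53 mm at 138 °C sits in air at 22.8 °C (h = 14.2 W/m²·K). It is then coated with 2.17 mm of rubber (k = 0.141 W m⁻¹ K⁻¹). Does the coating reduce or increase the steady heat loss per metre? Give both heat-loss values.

Critical radius for a cylinder: r_cr = k/h = 0.00993 m = 0.993 cm.
Outer radius after coating: r₂ = 0.00153 + 0.00217 = 0.00370 m.
Since r₁ < r_cr and r₂ ≤ r_cr, the coating moves toward the maximum at r_cr — heat loss rises.
Bare: R = 1/(2πr₁h) = 7.326 m·K/W; Q = 115.2/7.326 = 15.7 W/m.
Coated: R = R_cond + R_conv = 4.026 m·K/W; Q = 115.2/4.026 = 28.6 W/m.

increases: 15.7 → 28.6 W/m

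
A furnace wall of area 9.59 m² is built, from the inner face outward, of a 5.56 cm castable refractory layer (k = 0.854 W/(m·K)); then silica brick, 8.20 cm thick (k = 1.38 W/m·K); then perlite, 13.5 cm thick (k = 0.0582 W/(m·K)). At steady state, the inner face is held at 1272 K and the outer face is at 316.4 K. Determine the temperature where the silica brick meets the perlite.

T = 1223 K

Series thermal resistances, inner to outer:
  R_castable refractory = L/(kA) = 0.0556/(0.854·9.59) = 0.006789 K/W
  R_silica brick = L/(kA) = 0.0820/(1.38·9.59) = 0.006196 K/W
  R_perlite = L/(kA) = 0.135/(0.0582·9.59) = 0.2419 K/W
ΣR = 0.006789 + 0.006196 + 0.2419 = 0.2549 K/W
Q = ΔT/ΣR = (1272 K − 316.4 K)/0.2549 = 3749 W
From the inner boundary to the silica brick/perlite interface, ΣR_partial = 0.01299 K/W.
T_interface = T_in − Q·ΣR_partial = 1272 K − (3749)(0.01299) = 1223 K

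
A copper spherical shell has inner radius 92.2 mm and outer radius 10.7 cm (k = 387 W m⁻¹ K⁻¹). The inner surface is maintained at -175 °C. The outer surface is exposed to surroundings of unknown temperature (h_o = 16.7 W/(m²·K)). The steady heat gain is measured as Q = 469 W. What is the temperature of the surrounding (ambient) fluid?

T_out = 20.3 °C

Series resistances:
  R_copper = (1/0.0922 − 1/0.107)/(4πk) = 1.500/(4π·387) = 3.085×10^-4 K/W
  R_conv,out = 1/(4πr²h) = 1/(4π·0.107²·16.7) = 0.4162 K/W
ΣR = 0.4165 K/W
ΔT = Q·ΣR = 469 × 0.4165 = 195.3 K
Heat flows inward, so T_out = T_in + ΔT = -175 + 195.3 = 20.3 °C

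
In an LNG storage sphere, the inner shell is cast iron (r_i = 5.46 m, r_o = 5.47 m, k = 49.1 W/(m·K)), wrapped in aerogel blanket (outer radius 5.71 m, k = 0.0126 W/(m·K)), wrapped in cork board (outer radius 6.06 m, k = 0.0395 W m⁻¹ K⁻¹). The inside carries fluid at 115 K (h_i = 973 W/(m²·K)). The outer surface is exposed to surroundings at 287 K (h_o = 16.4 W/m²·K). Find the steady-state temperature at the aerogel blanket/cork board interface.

T = 235.9 K

Resistance network (inner→outer):
  R_conv,in = 1/(4πr²h) = 1/(4π·5.46²·973) = 2.743×10^-6 K/W
  R_cast iron = (1/5.46 − 1/5.47)/(4πk) = 3.348×10^-4/(4π·49.1) = 5.427×10^-7 K/W
  R_aerogel blanket = (1/5.47 − 1/5.71)/(4πk) = 0.007684/(4π·0.0126) = 0.04853 K/W
  R_cork board = (1/5.71 − 1/6.06)/(4πk) = 0.01011/(4π·0.0395) = 0.02038 K/W
  R_conv,out = 1/(4πr²h) = 1/(4π·6.06²·16.4) = 1.321×10^-4 K/W
ΣR = 2.743×10^-6 + 5.427×10^-7 + 0.04853 + 0.02038 + 1.321×10^-4 = 0.06905 K/W
Q = ΔT/ΣR = (115 K − 287 K)/0.06905 = -2491 W
From the inner boundary to the aerogel blanket/cork board interface, ΣR_partial = 0.04853 K/W.
T_interface = T_in − Q·ΣR_partial = 115 K − (-2491)(0.04853) = 235.9 K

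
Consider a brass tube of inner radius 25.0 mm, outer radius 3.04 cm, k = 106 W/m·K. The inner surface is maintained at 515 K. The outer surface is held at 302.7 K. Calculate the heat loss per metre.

Q' = 7.23×10^5 W/m

Q' = 2πk·ΔT/ln(r₂/r₁) = 2π × 106 × 212.3 / ln(0.0304/0.0250) = 7.23×10^5 W/m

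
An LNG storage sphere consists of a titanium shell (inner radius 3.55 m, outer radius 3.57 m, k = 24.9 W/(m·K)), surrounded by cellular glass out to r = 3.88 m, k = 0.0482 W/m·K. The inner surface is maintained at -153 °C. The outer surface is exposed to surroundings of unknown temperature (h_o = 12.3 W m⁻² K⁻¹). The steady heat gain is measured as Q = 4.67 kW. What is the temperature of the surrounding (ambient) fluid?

T_out = 21.6 °C

Series resistances:
  R_titanium = (1/3.55 − 1/3.57)/(4πk) = 0.001578/(4π·24.9) = 5.043×10^-6 K/W
  R_cellular glass = (1/3.57 − 1/3.88)/(4πk) = 0.02238/(4π·0.0482) = 0.03695 K/W
  R_conv,out = 1/(4πr²h) = 1/(4π·3.88²·12.3) = 4.298×10^-4 K/W
ΣR = 0.03738 K/W
ΔT = Q·ΣR = 4670 × 0.03738 = 174.6 K
Heat flows inward, so T_out = T_in + ΔT = -153 + 174.6 = 21.6 °C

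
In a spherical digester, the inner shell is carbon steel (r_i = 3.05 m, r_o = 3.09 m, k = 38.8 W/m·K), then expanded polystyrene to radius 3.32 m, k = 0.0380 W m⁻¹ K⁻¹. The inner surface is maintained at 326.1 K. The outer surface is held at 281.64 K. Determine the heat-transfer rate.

Q = 947 W

Treat each layer as a resistance in series:
  R_carbon steel = (1/3.05 − 1/3.09)/(4πk) = 0.004244/(4π·38.8) = 8.705×10^-6 K/W
  R_expanded polystyrene = (1/3.09 − 1/3.32)/(4πk) = 0.02242/(4π·0.0380) = 0.04695 K/W
ΣR = 8.705×10^-6 + 0.04695 = 0.04696 K/W
Q = ΔT/ΣR = (326.1 K − 281.64 K)/0.04696 = 947 W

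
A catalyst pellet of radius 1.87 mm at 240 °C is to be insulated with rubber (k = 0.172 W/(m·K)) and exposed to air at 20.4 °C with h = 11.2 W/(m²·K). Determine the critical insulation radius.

r_cr = 3.07 cm

For a sphere, r_cr = 2k_ins/h = 2·0.172/11.2 = 0.0307 m = 3.07 cm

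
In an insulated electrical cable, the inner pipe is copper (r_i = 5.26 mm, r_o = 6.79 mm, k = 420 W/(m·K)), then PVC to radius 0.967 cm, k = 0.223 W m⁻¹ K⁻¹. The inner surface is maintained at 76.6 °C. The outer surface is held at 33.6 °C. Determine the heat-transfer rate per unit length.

Series thermal resistances, inner to outer:
  R'_copper = ln(0.00679/0.00526)/(2πk) = 0.2553/(2π·420) = 9.675×10^-5 m·K/W
  R'_PVC = ln(0.00967/0.00679)/(2πk) = 0.3536/(2π·0.223) = 0.2523 m·K/W
ΣR = 9.675×10^-5 + 0.2523 = 0.2524 m·K/W
Q' = ΔT/ΣR = (76.6 °C − 33.6 °C)/0.2524 = 170 W/m

Q' = 170 W/m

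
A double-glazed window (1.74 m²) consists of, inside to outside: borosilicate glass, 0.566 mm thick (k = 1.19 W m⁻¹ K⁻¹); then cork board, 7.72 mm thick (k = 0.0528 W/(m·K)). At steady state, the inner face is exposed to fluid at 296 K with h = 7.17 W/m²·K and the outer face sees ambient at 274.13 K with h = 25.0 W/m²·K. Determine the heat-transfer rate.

Q = 117 W

Resistance network (inner→outer):
  R_conv,in = 1/(hA) = 1/(7.17·1.74) = 0.08016 K/W
  R_borosilicate glass = L/(kA) = 5.66×10^-4/(1.19·1.74) = 2.734×10^-4 K/W
  R_cork board = L/(kA) = 0.00772/(0.0528·1.74) = 0.08403 K/W
  R_conv,out = 1/(hA) = 1/(25.0·1.74) = 0.02299 K/W
ΣR = 0.08016 + 2.734×10^-4 + 0.08403 + 0.02299 = 0.1875 K/W
Q = ΔT/ΣR = (296 K − 274.13 K)/0.1875 = 117 W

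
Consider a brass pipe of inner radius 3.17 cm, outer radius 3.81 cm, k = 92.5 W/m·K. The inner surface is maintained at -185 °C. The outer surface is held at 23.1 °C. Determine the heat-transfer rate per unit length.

Q' = 6.58×10^5 W/m

Q' = 2πk·ΔT/ln(r₂/r₁) = 2π × 92.5 × 208.1 / ln(0.0381/0.0317) = 6.58×10^5 W/m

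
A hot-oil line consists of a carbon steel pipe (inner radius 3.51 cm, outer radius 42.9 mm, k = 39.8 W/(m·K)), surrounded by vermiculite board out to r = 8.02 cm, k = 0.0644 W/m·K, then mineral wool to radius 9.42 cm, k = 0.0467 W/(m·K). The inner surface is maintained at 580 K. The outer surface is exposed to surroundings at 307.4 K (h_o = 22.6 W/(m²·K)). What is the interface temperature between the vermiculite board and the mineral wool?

Resistance network (inner→outer):
  R'_carbon steel = ln(0.0429/0.0351)/(2πk) = 0.2007/(2π·39.8) = 8.025×10^-4 m·K/W
  R'_vermiculite board = ln(0.0802/0.0429)/(2πk) = 0.6257/(2π·0.0644) = 1.546 m·K/W
  R'_mineral wool = ln(0.0942/0.0802)/(2πk) = 0.1609/(2π·0.0467) = 0.5483 m·K/W
  R'_conv,out = 1/(2πr h) = 1/(2π·0.0942·22.6) = 0.07476 m·K/W
ΣR = 8.025×10^-4 + 1.546 + 0.5483 + 0.07476 = 2.170 m·K/W
Q' = ΔT/ΣR = (580 K − 307.4 K)/2.170 = 125.6 W/m
From the inner boundary to the vermiculite board/mineral wool interface, ΣR_partial = 1.547 m·K/W.
T_interface = T_in − Q'·ΣR_partial = 580 K − (125.6)(1.547) = 386 K

T = 386 K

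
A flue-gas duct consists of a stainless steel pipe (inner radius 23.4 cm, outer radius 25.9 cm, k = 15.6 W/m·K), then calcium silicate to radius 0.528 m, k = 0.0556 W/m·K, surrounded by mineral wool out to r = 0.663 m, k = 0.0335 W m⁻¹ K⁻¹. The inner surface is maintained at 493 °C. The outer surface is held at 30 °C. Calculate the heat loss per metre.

Treat each layer as a resistance in series:
  R'_stainless steel = ln(0.259/0.234)/(2πk) = 0.1015/(2π·15.6) = 0.001036 m·K/W
  R'_calcium silicate = ln(0.528/0.259)/(2πk) = 0.7123/(2π·0.0556) = 2.039 m·K/W
  R'_mineral wool = ln(0.663/0.528)/(2πk) = 0.2277/(2π·0.0335) = 1.082 m·K/W
ΣR = 0.001036 + 2.039 + 1.082 = 3.122 m·K/W
Q' = ΔT/ΣR = (493 °C − 30 °C)/3.122 = 148 W/m

Q' = 148 W/m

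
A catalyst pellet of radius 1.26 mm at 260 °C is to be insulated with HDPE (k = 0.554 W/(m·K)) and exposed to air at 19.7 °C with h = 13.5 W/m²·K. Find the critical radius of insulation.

For a sphere, r_cr = 2k_ins/h = 2·0.554/13.5 = 0.0821 m = 8.21 cm

r_cr = 8.21 cm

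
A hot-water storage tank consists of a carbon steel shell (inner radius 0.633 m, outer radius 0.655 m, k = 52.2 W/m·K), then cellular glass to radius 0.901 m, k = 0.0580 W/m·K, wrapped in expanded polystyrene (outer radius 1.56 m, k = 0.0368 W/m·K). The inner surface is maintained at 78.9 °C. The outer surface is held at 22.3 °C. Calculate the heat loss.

Q = 35.7 W

Treat each layer as a resistance in series:
  R_carbon steel = (1/0.633 − 1/0.655)/(4πk) = 0.05306/(4π·52.2) = 8.089×10^-5 K/W
  R_cellular glass = (1/0.655 − 1/0.901)/(4πk) = 0.4168/(4π·0.0580) = 0.5719 K/W
  R_expanded polystyrene = (1/0.901 − 1/1.56)/(4πk) = 0.4689/(4π·0.0368) = 1.014 K/W
ΣR = 8.089×10^-5 + 0.5719 + 1.014 = 1.586 K/W
Q = ΔT/ΣR = (78.9 °C − 22.3 °C)/1.586 = 35.7 W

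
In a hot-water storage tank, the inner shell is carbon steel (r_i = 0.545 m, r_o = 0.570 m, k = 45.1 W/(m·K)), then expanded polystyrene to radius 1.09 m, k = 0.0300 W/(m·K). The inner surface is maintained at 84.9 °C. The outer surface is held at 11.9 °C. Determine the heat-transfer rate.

Q = 32.9 W

Treat each layer as a resistance in series:
  R_carbon steel = (1/0.545 − 1/0.570)/(4πk) = 0.08048/(4π·45.1) = 1.420×10^-4 K/W
  R_expanded polystyrene = (1/0.570 − 1/1.09)/(4πk) = 0.8370/(4π·0.0300) = 2.220 K/W
ΣR = 1.420×10^-4 + 2.220 = 2.220 K/W
Q = ΔT/ΣR = (84.9 °C − 11.9 °C)/2.220 = 32.9 W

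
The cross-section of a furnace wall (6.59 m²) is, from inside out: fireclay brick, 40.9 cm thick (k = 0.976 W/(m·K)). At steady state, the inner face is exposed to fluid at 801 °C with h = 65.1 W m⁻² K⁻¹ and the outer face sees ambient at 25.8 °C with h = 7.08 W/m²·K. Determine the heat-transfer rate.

Series thermal resistances, inner to outer:
  R_conv,in = 1/(hA) = 1/(65.1·6.59) = 0.002331 K/W
  R_fireclay brick = L/(kA) = 0.409/(0.976·6.59) = 0.06359 K/W
  R_conv,out = 1/(hA) = 1/(7.08·6.59) = 0.02143 K/W
ΣR = 0.002331 + 0.06359 + 0.02143 = 0.08735 K/W
Q = ΔT/ΣR = (801 °C − 25.8 °C)/0.08735 = 8870 W

Q = 8.87 kW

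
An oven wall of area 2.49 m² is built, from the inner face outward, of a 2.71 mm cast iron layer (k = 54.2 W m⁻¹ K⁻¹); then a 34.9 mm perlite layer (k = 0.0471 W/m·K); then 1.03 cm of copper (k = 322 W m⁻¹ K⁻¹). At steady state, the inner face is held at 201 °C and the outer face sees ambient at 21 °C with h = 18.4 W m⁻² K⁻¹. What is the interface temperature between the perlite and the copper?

T = 33.3 °C

Treat each layer as a resistance in series:
  R_cast iron = L/(kA) = 0.00271/(54.2·2.49) = 2.008×10^-5 K/W
  R_perlite = L/(kA) = 0.0349/(0.0471·2.49) = 0.2976 K/W
  R_copper = L/(kA) = 0.0103/(322·2.49) = 1.285×10^-5 K/W
  R_conv,out = 1/(hA) = 1/(18.4·2.49) = 0.02183 K/W
ΣR = 2.008×10^-5 + 0.2976 + 1.285×10^-5 + 0.02183 = 0.3195 K/W
Q = ΔT/ΣR = (201 °C − 21 °C)/0.3195 = 563.4 W
From the inner boundary to the perlite/copper interface, ΣR_partial = 0.2976 K/W.
T_interface = T_in − Q·ΣR_partial = 201 °C − (563.4)(0.2976) = 33.3 °C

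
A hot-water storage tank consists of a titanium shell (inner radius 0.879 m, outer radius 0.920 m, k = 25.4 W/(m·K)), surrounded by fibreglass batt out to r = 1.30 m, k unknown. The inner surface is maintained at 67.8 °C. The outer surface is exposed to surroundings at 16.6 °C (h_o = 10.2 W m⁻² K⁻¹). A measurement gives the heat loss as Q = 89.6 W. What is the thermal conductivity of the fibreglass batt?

k = 0.0446 W/m·K

ΣR = ΔT/Q = |67.8 − 16.6|/89.6 = 0.5714 K/W
Known resistances:
  R_titanium = (1/0.879 − 1/0.920)/(4πk) = 0.05070/(4π·25.4) = 1.588×10^-4 K/W
  R_conv,out = 1/(4πr²h) = 1/(4π·1.30²·10.2) = 0.004616 K/W
R_fibreglass batt = ΣR − ΣR_known = 0.5714 − 0.004775 = 0.5666 K/W
(1/r₁−1/r₂)/(4πk) = 0.5666 ⇒ k = 0.3177/(4π·0.5666) = 0.0446 W/m·K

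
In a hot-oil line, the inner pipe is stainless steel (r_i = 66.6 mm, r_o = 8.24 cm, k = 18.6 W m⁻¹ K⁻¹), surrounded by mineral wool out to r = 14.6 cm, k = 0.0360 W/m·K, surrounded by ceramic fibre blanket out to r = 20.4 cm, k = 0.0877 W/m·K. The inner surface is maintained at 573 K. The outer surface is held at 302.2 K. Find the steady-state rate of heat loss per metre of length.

Series thermal resistances, inner to outer:
  R'_stainless steel = ln(0.0824/0.0666)/(2πk) = 0.2129/(2π·18.6) = 0.001822 m·K/W
  R'_mineral wool = ln(0.146/0.0824)/(2πk) = 0.5720/(2π·0.0360) = 2.529 m·K/W
  R'_ceramic fibre blanket = ln(0.204/0.146)/(2πk) = 0.3345/(2π·0.0877) = 0.6071 m·K/W
ΣR = 0.001822 + 2.529 + 0.6071 = 3.138 m·K/W
Q' = ΔT/ΣR = (573 K − 302.2 K)/3.138 = 86.3 W/m

Q' = 86.3 W/m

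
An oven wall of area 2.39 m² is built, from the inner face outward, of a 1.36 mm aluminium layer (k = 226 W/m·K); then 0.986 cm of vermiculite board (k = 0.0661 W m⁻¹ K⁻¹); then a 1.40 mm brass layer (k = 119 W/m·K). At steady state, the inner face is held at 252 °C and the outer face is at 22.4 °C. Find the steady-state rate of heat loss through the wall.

Treat each layer as a resistance in series:
  R_aluminium = L/(kA) = 0.00136/(226·2.39) = 2.518×10^-6 K/W
  R_vermiculite board = L/(kA) = 0.00986/(0.0661·2.39) = 0.06241 K/W
  R_brass = L/(kA) = 0.00140/(119·2.39) = 4.922×10^-6 K/W
ΣR = 2.518×10^-6 + 0.06241 + 4.922×10^-6 = 0.06242 K/W
Q = ΔT/ΣR = (252 °C − 22.4 °C)/0.06242 = 3680 W

Q = 3.68 kW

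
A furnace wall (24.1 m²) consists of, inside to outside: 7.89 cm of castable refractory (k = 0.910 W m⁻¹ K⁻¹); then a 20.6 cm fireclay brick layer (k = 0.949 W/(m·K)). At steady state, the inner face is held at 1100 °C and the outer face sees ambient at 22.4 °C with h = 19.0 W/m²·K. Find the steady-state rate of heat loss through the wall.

Q = 72900 W

Resistance network (inner→outer):
  R_castable refractory = L/(kA) = 0.0789/(0.910·24.1) = 0.003598 K/W
  R_fireclay brick = L/(kA) = 0.206/(0.949·24.1) = 0.009007 K/W
  R_conv,out = 1/(hA) = 1/(19.0·24.1) = 0.002184 K/W
ΣR = 0.003598 + 0.009007 + 0.002184 = 0.01479 K/W
Q = ΔT/ΣR = (1100 °C − 22.4 °C)/0.01479 = 72900 W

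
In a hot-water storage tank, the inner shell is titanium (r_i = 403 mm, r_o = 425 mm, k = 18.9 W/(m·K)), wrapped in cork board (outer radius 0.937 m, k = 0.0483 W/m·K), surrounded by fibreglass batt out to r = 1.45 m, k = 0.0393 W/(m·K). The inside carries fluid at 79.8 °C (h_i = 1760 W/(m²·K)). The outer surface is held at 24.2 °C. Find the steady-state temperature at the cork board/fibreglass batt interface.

T = 38.9 °C

Series thermal resistances, inner to outer:
  R_conv,in = 1/(4πr²h) = 1/(4π·0.403²·1760) = 2.784×10^-4 K/W
  R_titanium = (1/0.403 − 1/0.425)/(4πk) = 0.1284/(4π·18.9) = 5.408×10^-4 K/W
  R_cork board = (1/0.425 − 1/0.937)/(4πk) = 1.286/(4π·0.0483) = 2.118 K/W
  R_fibreglass batt = (1/0.937 − 1/1.45)/(4πk) = 0.3776/(4π·0.0393) = 0.7646 K/W
ΣR = 2.784×10^-4 + 5.408×10^-4 + 2.118 + 0.7646 = 2.883 K/W
Q = ΔT/ΣR = (79.8 °C − 24.2 °C)/2.883 = 19.29 W
From the inner boundary to the cork board/fibreglass batt interface, ΣR_partial = 2.119 K/W.
T_interface = T_in − Q·ΣR_partial = 79.8 °C − (19.29)(2.119) = 38.9 °C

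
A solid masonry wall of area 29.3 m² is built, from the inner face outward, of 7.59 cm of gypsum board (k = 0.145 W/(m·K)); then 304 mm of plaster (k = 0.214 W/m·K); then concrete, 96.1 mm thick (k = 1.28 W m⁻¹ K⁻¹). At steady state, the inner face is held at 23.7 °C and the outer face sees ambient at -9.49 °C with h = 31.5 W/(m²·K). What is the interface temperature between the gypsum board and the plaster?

Treat each layer as a resistance in series:
  R_gypsum board = L/(kA) = 0.0759/(0.145·29.3) = 0.01787 K/W
  R_plaster = L/(kA) = 0.304/(0.214·29.3) = 0.04848 K/W
  R_concrete = L/(kA) = 0.0961/(1.28·29.3) = 0.002562 K/W
  R_conv,out = 1/(hA) = 1/(31.5·29.3) = 0.001083 K/W
ΣR = 0.01787 + 0.04848 + 0.002562 + 0.001083 = 0.07000 K/W
Q = ΔT/ΣR = (23.7 °C − -9.49 °C)/0.07000 = 474.1 W
From the inner boundary to the gypsum board/plaster interface, ΣR_partial = 0.01787 K/W.
T_interface = T_in − Q·ΣR_partial = 23.7 °C − (474.1)(0.01787) = 15.2 °C

T = 15.2 °C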